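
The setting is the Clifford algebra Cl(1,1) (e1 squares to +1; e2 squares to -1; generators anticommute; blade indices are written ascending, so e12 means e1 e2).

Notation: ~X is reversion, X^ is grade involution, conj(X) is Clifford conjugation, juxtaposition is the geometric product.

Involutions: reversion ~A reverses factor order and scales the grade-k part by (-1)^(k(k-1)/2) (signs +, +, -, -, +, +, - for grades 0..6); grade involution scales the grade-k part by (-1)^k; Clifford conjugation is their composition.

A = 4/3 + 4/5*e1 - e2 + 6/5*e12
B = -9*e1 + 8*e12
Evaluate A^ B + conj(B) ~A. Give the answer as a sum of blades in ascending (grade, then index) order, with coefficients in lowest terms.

first term: 84/5 - 4*e1 + 22/5*e2 + 59/3*e12
second term: 84/5 + 4*e1 - 22/5*e2 - 59/3*e12
Answer: 168/5


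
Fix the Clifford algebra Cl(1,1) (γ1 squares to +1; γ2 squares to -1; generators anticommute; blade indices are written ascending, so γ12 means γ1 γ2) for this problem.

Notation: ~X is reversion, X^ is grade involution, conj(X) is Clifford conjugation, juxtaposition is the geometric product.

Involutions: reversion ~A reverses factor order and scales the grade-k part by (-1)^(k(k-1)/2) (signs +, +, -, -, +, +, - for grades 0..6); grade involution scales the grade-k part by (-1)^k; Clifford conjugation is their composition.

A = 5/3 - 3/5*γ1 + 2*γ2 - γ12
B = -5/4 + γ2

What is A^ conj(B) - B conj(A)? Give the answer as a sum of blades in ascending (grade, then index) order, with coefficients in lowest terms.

first term: -49/12 - 7/4*γ1 + 5/6*γ2 + 13/20*γ12
second term: -1/12 + 1/4*γ1 + 25/6*γ2 - 37/20*γ12
Answer: -4 - 2*γ1 - 10/3*γ2 + 5/2*γ12


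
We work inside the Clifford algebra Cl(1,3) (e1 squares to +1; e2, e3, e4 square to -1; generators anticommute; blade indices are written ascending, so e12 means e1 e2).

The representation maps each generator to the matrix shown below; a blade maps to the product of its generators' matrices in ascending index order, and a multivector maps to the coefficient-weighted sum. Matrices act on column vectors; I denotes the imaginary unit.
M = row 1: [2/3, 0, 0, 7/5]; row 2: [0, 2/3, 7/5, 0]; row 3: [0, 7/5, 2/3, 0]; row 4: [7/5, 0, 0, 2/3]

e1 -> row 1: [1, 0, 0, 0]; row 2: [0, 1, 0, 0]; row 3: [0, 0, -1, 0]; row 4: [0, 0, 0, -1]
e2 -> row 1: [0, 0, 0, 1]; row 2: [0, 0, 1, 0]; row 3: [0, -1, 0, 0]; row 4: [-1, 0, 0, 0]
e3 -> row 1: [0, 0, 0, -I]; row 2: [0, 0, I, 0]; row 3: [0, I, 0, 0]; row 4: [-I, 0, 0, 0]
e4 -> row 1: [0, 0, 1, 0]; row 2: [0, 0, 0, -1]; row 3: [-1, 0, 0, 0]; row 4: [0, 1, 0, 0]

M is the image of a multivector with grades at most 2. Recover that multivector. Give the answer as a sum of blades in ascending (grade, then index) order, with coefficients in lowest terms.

Method: the blade images are trace-orthogonal — tr(rho(e_A) rho(e_B)^-1) = 4 if A = B and 0 otherwise — and rho(e_A)^-1 = (e_A)^2 * rho(e_A) with (e_A)^2 = +1 or -1, so the coefficient of e_A in the preimage is (e_A)^2 * tr(M rho(e_A))/4.
Nonzero projections over blades of grade <= 2: 1: (1)^2 = +1, tr(M 1) = 8/3, coefficient 2/3; e12: (e12)^2 = +1, tr(M rho(e12)) = 28/5, coefficient 7/5. Every other blade of grade <= 2 projects to 0.
Answer: 2/3 + 7/5*e12


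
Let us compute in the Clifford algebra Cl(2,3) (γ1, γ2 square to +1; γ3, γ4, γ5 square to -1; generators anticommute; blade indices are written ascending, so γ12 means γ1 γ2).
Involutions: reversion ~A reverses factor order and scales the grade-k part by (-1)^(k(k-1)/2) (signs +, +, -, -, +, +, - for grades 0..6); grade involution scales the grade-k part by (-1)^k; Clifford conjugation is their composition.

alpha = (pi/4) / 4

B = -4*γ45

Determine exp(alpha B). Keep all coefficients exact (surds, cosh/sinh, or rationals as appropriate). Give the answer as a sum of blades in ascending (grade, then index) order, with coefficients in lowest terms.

B^2 = (-4)^2*(γ45)^2 = 16*(-1) = -16 (a basis 2-blade squares to minus the product of its generators' squares).
B^2 = -16 — circular case — the even/odd split gives cos and sin: l = 4, alpha*l = pi/4, so exp(alpha B) = cos(pi/4) + (sin(pi/4)/4)*B = sqrt(2)/2 + (sqrt(2)/8)*B.
Answer: sqrt(2)/2 - sqrt(2)/2*γ45


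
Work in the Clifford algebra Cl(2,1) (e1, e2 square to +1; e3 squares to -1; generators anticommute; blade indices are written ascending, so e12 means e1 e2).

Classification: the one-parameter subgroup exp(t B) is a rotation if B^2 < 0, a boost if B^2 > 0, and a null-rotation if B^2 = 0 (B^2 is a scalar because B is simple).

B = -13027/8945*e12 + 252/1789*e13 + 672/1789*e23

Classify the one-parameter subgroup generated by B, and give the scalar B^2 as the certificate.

B^2 term by term: the squares give (-13027/8945)^2*(e12)^2 + (252/1789)^2*(e13)^2 + (672/1789)^2*(e23)^2 = 169702729/80013025*(-1) + 63504/3200521*(+1) + 451584/3200521*(+1) = -49/25 (each basis 2-blade squares to minus the product of its generators' squares); cross terms between blades sharing an index anticommute and cancel. So B^2 = -49/25.
Answer: rotation, certificate B^2 = -49/25. Note: conjugating B changes its blade decomposition but never the scalar B^2 = -49/25, whose sign settles the classification.


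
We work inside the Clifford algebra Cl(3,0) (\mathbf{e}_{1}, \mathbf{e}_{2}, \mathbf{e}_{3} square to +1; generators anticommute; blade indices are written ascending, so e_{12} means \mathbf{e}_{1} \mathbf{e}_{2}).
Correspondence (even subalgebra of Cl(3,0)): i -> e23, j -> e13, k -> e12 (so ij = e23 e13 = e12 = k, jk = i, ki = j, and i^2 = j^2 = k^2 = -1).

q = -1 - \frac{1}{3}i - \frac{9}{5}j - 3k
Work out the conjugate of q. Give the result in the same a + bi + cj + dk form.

In blades: q = -1 - 3 e_{12} - \frac{9}{5} e_{13} - \frac{1}{3} e_{23}.
Quaternion conjugation is reversion on the even subalgebra: the scalar is fixed and every grade-2 blade flips sign, giving -1 + 3 e_{12} + \frac{9}{5} e_{13} + \frac{1}{3} e_{23}; translating back:
Answer: -1 + \frac{1}{3}i + \frac{9}{5}j + 3k


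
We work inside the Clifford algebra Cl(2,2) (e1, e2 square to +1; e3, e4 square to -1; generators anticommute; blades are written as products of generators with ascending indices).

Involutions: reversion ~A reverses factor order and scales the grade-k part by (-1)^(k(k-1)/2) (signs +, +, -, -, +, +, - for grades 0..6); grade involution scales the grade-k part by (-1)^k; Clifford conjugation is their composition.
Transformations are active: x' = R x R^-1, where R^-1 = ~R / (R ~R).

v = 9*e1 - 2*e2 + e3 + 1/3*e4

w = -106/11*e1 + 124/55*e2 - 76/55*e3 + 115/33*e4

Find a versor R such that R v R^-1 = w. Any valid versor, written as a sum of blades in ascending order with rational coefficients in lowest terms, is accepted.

Sketch: the shared square 755/9 makes R = v + w = -7/11*e1 + 14/55*e2 - 21/55*e3 + 42/11*e4 the natural versor; its sandwich fixes that direction, negates (v - w)/2, and sends v to w.
Answer: -7/11*e1 + 14/55*e2 - 21/55*e3 + 42/11*e4


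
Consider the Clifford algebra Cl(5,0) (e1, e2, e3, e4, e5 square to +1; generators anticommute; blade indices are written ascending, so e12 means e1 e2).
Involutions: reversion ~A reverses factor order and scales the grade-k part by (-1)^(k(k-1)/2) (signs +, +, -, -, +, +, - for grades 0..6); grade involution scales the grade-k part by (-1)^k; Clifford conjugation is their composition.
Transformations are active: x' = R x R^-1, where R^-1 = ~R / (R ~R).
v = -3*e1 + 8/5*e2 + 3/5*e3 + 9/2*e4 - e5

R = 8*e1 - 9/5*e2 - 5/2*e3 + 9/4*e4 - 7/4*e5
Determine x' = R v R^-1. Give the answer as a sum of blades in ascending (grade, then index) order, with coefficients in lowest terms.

~R = 8*e1 - 9/5*e2 - 5/2*e3 + 9/4*e4 - 7/4*e5, and R ~R = 16323/200, so R^-1 = ~R / (16323/200).
R v = -3301/200 + 37/5*e12 - 27/10*e13 + 171/4*e14 - 53/4*e15 + 73/25*e23 - 117/10*e24 + 23/5*e25 - 63/5*e34 + 71/20*e35 + 45/8*e45
Answer: -3847/16323*e1 - 23722/27205*e2 + 33556/81615*e3 - 29436/5441*e4 + 55753/32646*e5


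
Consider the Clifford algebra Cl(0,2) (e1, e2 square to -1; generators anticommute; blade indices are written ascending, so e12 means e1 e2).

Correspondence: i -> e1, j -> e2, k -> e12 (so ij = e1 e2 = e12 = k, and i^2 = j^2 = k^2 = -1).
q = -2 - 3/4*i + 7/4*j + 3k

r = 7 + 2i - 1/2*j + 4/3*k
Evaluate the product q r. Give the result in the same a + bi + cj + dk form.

In blades: q = -2 - 3/4*e1 + 7/4*e2 + 3*e12, r = 7 + 2*e1 - 1/2*e2 + 4/3*e12.
Distribute q over r term by term (generator squares from the signature, products reordered to ascending indices): (-2)*r = -14 - 4*e1 + e2 - 8/3*e12; (-3/4*e1)*r = 3/2 - 21/4*e1 + e2 + 3/8*e12; (7/4*e2)*r = 7/8 + 7/3*e1 + 49/4*e2 - 7/2*e12; (3*e12)*r = -4 + 3/2*e1 + 6*e2 + 21*e12.
Sum: -125/8 - 65/12*e1 + 81/4*e2 + 365/24*e12; translating back through the correspondence:
Answer: -125/8 - 65/12*i + 81/4*j + 365/24*k


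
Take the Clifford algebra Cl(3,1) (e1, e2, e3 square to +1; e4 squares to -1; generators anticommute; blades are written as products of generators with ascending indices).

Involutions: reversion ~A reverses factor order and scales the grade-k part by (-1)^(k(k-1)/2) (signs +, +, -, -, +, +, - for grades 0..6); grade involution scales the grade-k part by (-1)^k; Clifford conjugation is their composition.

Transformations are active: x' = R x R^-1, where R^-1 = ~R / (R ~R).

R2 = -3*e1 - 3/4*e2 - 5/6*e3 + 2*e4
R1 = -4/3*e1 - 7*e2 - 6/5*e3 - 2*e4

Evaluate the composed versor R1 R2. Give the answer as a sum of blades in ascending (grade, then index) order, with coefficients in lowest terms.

Distribute over the terms of R1 (each basis-blade product reordered to ascending indices, repeated generators contracted through their squares):
(-4/3*e1) R2 = 4 + e1 e2 + 10/9*e1 e3 - 8/3*e1 e4
(-7*e2) R2 = 21/4 - 21*e1 e2 + 35/6*e2 e3 - 14*e2 e4
(-6/5*e3) R2 = 1 - 18/5*e1 e3 - 9/10*e2 e3 - 12/5*e3 e4
(-2*e4) R2 = 4 - 6*e1 e4 - 3/2*e2 e4 - 5/3*e3 e4
Summing the partial products and collecting blades:
Answer: 57/4 - 20*e1 e2 - 112/45*e1 e3 - 26/3*e1 e4 + 74/15*e2 e3 - 31/2*e2 e4 - 61/15*e3 e4


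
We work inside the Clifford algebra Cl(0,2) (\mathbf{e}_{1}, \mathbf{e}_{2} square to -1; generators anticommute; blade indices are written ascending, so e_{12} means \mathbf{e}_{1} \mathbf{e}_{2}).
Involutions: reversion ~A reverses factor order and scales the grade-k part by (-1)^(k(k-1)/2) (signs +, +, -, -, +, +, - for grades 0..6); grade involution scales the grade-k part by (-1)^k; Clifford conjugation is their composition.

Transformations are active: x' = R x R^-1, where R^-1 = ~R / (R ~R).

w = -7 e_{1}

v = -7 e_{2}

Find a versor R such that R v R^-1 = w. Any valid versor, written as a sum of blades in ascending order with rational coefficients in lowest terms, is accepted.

Take R = v + w = -7 e_{1} - 7 e_{2}. Because q(v) = q(w) = -49, conjugation by R sends v exactly to w.
Answer: -7 e_{1} - 7 e_{2}


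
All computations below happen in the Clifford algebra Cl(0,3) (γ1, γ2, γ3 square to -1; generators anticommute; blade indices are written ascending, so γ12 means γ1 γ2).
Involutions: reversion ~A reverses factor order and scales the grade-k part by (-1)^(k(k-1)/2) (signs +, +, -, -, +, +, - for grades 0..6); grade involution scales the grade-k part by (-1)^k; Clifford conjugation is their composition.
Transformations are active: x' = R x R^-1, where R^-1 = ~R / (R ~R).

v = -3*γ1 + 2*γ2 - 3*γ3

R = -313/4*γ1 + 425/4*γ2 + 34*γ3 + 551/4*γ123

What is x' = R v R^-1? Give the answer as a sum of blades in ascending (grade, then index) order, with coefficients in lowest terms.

~R = -313/4*γ1 + 425/4*γ2 + 34*γ3 - 551/4*γ123, and R ~R = -600691/16, so R^-1 = ~R / (-600691/16).
R v = -1381/4 + 1151/2*γ12 + 2449/4*γ13 + 53/2*γ23
Answer: 2745/2009*γ1 + 8934/2009*γ2 - 1201/2009*γ3


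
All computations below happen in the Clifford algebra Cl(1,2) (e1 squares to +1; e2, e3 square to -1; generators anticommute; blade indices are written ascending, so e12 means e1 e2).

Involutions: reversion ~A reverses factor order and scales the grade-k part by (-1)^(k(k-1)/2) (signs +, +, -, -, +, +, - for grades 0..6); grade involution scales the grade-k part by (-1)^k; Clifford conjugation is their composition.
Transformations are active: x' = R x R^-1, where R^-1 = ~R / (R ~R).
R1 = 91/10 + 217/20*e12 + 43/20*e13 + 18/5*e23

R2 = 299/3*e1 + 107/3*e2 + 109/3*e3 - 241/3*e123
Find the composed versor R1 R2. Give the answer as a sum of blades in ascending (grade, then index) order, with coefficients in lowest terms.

Distribute over the terms of R1 (each basis-blade product reordered to ascending indices, repeated generators contracted through their squares):
(91/10) R2 = 27209/30*e1 + 9737/30*e2 + 9919/30*e3 - 21931/30*e123
(217/20*e12) R2 = -23219/60*e1 - 64883/60*e2 - 52297/60*e3 + 23653/60*e123
(43/20*e13) R2 = -4687/60*e1 + 10363/60*e2 - 12857/60*e3 - 4601/60*e123
(18/5*e23) R2 = 1446/5*e1 - 654/5*e2 + 642/5*e3 + 1794/5*e123
Summing the partial products and collecting blades:
Answer: 10966/15*e1 - 7149/10*e2 - 9403/15*e3 - 547/10*e123


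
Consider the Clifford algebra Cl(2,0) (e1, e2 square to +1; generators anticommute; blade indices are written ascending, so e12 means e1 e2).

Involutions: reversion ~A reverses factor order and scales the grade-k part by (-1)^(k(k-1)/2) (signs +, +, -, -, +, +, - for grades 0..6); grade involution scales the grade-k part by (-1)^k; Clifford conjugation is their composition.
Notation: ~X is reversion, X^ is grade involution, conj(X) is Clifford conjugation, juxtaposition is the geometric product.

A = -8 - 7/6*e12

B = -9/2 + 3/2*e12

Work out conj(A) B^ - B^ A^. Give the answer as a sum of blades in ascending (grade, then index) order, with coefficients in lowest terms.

first term: 137/4 - 69/4*e12
second term: 151/4 - 27/4*e12
Answer: -7/2 - 21/2*e12


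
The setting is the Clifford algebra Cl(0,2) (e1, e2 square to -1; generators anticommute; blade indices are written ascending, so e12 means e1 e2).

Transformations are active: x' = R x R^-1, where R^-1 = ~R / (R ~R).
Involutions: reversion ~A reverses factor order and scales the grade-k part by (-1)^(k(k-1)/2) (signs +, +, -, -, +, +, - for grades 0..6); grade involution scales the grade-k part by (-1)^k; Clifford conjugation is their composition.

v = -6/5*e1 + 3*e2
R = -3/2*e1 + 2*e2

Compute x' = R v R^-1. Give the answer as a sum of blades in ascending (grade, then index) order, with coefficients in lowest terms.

~R = -3/2*e1 + 2*e2, and R ~R = -25/4, so R^-1 = ~R / (-25/4).
R v = -39/5 - 21/10*e12
Answer: -318/125*e1 + 249/125*e2


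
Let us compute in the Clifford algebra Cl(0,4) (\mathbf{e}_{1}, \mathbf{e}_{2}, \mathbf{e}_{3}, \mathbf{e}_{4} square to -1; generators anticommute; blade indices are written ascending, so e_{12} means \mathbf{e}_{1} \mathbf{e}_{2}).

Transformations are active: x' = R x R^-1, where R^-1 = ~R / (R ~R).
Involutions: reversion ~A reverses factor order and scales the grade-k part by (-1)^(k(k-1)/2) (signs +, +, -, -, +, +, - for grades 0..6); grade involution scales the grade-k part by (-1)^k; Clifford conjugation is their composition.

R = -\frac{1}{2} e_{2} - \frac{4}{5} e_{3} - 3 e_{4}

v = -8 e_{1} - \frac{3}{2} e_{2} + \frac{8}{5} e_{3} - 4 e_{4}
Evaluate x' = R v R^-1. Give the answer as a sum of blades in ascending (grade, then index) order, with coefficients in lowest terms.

~R = -\frac{1}{2} e_{2} - \frac{4}{5} e_{3} - 3 e_{4}, and R ~R = -\frac{989}{100}, so R^-1 = ~R / (-\frac{989}{100}).
R v = -\frac{1147}{100} - 4 e_{12} - \frac{32}{5} e_{13} - 24 e_{14} - 2 e_{23} - \frac{5}{2} e_{24} + 8 e_{34}
Answer: 8 e_{1} + \frac{673}{1978} e_{2} - \frac{17088}{4945} e_{3} - \frac{2926}{989} e_{4}


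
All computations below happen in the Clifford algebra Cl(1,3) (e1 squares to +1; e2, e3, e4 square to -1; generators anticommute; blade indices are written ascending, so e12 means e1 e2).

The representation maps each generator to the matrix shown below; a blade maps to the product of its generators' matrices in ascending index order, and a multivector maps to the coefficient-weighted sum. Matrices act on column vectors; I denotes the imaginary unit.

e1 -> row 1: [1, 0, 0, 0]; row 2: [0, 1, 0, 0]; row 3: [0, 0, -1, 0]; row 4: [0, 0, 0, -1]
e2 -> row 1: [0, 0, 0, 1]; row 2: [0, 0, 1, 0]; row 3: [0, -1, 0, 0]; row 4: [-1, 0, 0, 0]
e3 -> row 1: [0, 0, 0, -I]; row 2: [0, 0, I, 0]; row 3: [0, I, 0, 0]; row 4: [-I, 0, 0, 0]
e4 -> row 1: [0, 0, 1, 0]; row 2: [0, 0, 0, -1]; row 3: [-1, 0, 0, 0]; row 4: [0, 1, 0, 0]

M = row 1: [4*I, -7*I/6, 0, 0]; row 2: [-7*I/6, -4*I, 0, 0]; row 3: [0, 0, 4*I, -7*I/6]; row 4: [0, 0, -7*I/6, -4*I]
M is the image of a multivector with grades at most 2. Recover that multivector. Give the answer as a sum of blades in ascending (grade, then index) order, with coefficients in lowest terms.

Method: the blade images are trace-orthogonal — tr(rho(e_A) rho(e_B)^-1) = 4 if A = B and 0 otherwise — and rho(e_A)^-1 = (e_A)^2 * rho(e_A) with (e_A)^2 = +1 or -1, so the coefficient of e_A in the preimage is (e_A)^2 * tr(M rho(e_A))/4.
Nonzero projections over blades of grade <= 2: e23: (e23)^2 = -1, tr(M rho(e23)) = 16, coefficient -4; e34: (e34)^2 = -1, tr(M rho(e34)) = -14/3, coefficient 7/6. Every other blade of grade <= 2 projects to 0.
Answer: -4*e23 + 7/6*e34


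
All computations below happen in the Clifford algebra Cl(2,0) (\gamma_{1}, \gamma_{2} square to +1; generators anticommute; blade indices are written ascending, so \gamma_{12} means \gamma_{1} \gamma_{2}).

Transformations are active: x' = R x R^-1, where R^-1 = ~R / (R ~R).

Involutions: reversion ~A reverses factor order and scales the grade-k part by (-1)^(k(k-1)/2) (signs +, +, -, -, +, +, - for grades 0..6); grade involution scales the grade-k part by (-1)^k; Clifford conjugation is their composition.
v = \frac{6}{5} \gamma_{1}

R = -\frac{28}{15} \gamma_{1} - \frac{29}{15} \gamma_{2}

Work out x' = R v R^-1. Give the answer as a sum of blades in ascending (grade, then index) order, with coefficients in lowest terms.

~R = -\frac{28}{15} \gamma_{1} - \frac{29}{15} \gamma_{2}, and R ~R = \frac{65}{9}, so R^-1 = ~R / (\frac{65}{9}).
R v = -\frac{56}{25} + \frac{58}{25} \gamma_{12}
Answer: -\frac{342}{8125} \gamma_{1} + \frac{9744}{8125} \gamma_{2}


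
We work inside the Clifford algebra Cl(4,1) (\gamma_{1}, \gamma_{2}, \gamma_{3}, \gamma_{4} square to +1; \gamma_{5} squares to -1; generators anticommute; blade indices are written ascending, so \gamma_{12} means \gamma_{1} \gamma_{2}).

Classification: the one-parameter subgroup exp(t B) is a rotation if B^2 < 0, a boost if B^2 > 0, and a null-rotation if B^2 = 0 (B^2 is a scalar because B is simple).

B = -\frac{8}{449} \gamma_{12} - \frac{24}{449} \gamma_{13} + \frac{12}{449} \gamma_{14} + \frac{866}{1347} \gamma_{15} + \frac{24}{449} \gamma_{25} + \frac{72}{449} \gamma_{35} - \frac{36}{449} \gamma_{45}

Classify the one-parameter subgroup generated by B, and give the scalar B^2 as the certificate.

B^2 term by term: the squares give (-\frac{8}{449})^2*(\gamma_{12})^2 + (-\frac{24}{449})^2*(\gamma_{13})^2 + (\frac{12}{449})^2*(\gamma_{14})^2 + (\frac{866}{1347})^2*(\gamma_{15})^2 + (\frac{24}{449})^2*(\gamma_{25})^2 + (\frac{72}{449})^2*(\gamma_{35})^2 + (-\frac{36}{449})^2*(\gamma_{45})^2 = \frac{64}{201601}*(-1) + \frac{576}{201601}*(-1) + \frac{144}{201601}*(-1) + \frac{749956}{1814409}*(+1) + \frac{576}{201601}*(+1) + \frac{5184}{201601}*(+1) + \frac{1296}{201601}*(+1) = \frac{4}{9} (each basis 2-blade squares to minus the product of its generators' squares); cross terms between blades sharing an index anticommute and cancel; the commuting (index-disjoint) pairs give grade-4 terms 2*c*c'*(blade product), which cancel blade by blade — \gamma_{1235}: -\frac{1152}{201601} + \frac{1152}{201601} = 0; \gamma_{1245}: \frac{576}{201601} - \frac{576}{201601} = 0; \gamma_{1345}: \frac{1728}{201601} - \frac{1728}{201601} = 0 — confirming B is simple. So B^2 = \frac{4}{9}.
Answer: boost, certificate B^2 = \frac{4}{9}. Key observation: B^2 = \frac{4}{9} is a conjugation invariant, so its sign decides the class regardless of the surface form of B.


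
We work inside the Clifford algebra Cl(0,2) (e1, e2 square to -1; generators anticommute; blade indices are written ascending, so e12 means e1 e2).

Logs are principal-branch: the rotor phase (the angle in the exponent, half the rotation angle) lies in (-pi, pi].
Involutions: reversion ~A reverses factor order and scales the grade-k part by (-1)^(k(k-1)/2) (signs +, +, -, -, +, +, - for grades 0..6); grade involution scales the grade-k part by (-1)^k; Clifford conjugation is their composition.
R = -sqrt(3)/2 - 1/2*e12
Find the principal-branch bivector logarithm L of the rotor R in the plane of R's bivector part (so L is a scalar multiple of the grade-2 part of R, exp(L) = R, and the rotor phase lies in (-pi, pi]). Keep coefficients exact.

The scalar part of R is -sqrt(3)/2, and that scalar determines the rotor phase on the principal branch; recovering the unit plane as bivector-part over sine of the phase gives L = phase * plane.
Concretely: cos(phase) = -sqrt(3)/2 gives phase = ±5*pi/6, and since phase/sin(phase) is even the sign is immaterial: L = (phase/sin(phase)) * <R>_2 = (5*pi/3) * <R>_2.
Answer: -5*pi/6*e12


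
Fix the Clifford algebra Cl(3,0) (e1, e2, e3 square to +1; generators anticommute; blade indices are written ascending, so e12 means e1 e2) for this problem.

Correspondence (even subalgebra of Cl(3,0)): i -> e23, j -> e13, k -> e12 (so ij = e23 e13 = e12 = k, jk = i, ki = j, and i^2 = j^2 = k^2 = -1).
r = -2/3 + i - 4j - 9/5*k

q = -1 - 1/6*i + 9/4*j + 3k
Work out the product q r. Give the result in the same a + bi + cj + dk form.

In blades: q = -1 + 3*e12 + 9/4*e13 - 1/6*e23, r = -2/3 - 9/5*e12 - 4*e13 + e23.
Distribute q over r term by term (generator squares from the signature, products reordered to ascending indices): (-1)*r = 2/3 + 9/5*e12 + 4*e13 - e23; (3*e12)*r = 27/5 - 2*e12 + 3*e13 + 12*e23; (9/4*e13)*r = 9 - 9/4*e12 - 3/2*e13 - 81/20*e23; (-1/6*e23)*r = 1/6 + 2/3*e12 - 3/10*e13 + 1/9*e23.
Sum: 457/30 - 107/60*e12 + 26/5*e13 + 1271/180*e23; translating back through the correspondence:
Answer: 457/30 + 1271/180*i + 26/5*j - 107/60*k


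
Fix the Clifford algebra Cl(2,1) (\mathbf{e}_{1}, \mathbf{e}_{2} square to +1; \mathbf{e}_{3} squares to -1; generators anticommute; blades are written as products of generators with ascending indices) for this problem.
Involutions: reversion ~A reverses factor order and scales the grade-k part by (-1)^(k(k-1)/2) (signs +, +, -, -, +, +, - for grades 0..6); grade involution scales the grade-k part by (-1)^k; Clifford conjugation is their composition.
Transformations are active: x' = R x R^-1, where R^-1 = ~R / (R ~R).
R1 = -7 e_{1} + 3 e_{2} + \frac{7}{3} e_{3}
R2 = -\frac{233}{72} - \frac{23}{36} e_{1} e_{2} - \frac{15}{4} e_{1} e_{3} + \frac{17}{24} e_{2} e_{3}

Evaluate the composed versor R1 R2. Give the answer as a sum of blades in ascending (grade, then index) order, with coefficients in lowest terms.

Distribute over the terms of R1 (each basis-blade product reordered to ascending indices, repeated generators contracted through their squares):
(-7 e_{1}) R2 = \frac{1631}{72} e_{1} + \frac{161}{36} e_{2} + \frac{105}{4} e_{3} - \frac{119}{24} e_{1} e_{2} e_{3}
(3 e_{2}) R2 = \frac{23}{12} e_{1} - \frac{233}{24} e_{2} + \frac{17}{8} e_{3} + \frac{45}{4} e_{1} e_{2} e_{3}
(\frac{7}{3} e_{3}) R2 = -\frac{35}{4} e_{1} + \frac{119}{72} e_{2} - \frac{1631}{216} e_{3} - \frac{161}{108} e_{1} e_{2} e_{3}
Summing the partial products and collecting blades:
Answer: \frac{1139}{72} e_{1} - \frac{43}{12} e_{2} + \frac{2249}{108} e_{3} + \frac{1037}{216} e_{1} e_{2} e_{3}


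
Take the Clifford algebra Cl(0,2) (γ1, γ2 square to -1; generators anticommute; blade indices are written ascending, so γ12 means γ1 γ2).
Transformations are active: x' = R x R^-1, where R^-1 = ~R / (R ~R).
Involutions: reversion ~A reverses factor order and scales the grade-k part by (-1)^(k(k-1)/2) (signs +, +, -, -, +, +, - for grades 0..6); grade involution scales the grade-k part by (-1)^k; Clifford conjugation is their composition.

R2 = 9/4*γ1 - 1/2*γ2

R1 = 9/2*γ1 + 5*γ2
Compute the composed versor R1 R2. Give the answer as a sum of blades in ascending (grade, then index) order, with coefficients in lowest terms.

Distribute over the terms of R1 (each basis-blade product reordered to ascending indices, repeated generators contracted through their squares):
(9/2*γ1) R2 = -81/8 - 9/4*γ12
(5*γ2) R2 = 5/2 - 45/4*γ12
Summing the partial products and collecting blades:
Answer: -61/8 - 27/2*γ12


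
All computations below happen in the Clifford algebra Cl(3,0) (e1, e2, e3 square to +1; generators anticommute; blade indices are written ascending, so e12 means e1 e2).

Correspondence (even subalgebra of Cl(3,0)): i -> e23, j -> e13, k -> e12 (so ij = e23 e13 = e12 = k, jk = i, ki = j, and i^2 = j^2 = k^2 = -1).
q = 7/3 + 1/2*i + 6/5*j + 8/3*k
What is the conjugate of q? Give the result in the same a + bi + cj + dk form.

In blades: q = 7/3 + 8/3*e12 + 6/5*e13 + 1/2*e23.
Quaternion conjugation is reversion on the even subalgebra: the scalar is fixed and every grade-2 blade flips sign, giving 7/3 - 8/3*e12 - 6/5*e13 - 1/2*e23; translating back:
Answer: 7/3 - 1/2*i - 6/5*j - 8/3*k


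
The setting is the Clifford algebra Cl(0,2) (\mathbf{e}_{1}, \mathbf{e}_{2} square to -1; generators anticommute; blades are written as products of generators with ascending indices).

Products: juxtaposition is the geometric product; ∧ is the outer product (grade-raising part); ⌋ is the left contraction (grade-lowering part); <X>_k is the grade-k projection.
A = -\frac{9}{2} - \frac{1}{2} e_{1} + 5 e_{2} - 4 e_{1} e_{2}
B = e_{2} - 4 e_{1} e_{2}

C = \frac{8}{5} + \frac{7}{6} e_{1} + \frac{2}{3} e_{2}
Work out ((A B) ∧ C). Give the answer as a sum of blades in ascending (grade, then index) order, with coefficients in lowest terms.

step 1: -21 - 16 e_{1} - \frac{13}{2} e_{2} + \frac{35}{2} e_{1} e_{2}
step 2: -\frac{168}{5} - \frac{501}{10} e_{1} - \frac{122}{5} e_{2} + \frac{299}{12} e_{1} e_{2}
Answer: -\frac{168}{5} - \frac{501}{10} e_{1} - \frac{122}{5} e_{2} + \frac{299}{12} e_{1} e_{2}


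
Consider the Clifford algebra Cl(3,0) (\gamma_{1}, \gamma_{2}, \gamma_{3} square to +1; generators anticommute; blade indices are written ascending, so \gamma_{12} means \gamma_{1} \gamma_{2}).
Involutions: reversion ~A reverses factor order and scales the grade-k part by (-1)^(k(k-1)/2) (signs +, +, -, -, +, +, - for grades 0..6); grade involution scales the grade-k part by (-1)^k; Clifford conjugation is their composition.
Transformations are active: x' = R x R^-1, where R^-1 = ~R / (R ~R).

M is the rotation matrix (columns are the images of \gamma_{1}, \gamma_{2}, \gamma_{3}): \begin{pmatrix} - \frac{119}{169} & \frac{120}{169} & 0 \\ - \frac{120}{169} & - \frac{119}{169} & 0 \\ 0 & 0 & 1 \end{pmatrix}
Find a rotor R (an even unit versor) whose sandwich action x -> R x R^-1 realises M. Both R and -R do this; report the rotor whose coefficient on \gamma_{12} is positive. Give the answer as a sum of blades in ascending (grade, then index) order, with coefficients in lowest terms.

Method: write R = a + b12*\gamma_{12} + b13*\gamma_{13} + b23*\gamma_{23} with a^2 + b12^2 + b13^2 + b23^2 = 1 (so R^-1 = ~R). Expanding the columns R e_j ~R gives tr M = 4a^2 - 1 and, from the antisymmetric part, M21 - M12 = -4a*b12, M13 - M31 = 4a*b13, M32 - M23 = -4a*b23.
Here tr M = -\frac{69}{169}, so a^2 = (1 + tr M)/4 = \frac{25}{169} and a = ±\frac{5}{13}. Taking a = \frac{5}{13}: M21 - M12 = -\frac{240}{169}, M13 - M31 = 0, M32 - M23 = 0, giving b12 = \frac{12}{13}, b13 = 0, b23 = 0, i.e. R = \frac{5}{13} + \frac{12}{13} \gamma_{12}.
Its \gamma_{12} coefficient is already positive.
Answer: \frac{5}{13} + \frac{12}{13} \gamma_{12}. Sheet selection: the two-to-one cover makes ±R indistinguishable at the matrix level (trace -\frac{69}{169}), so uniqueness comes from the required sign on \gamma_{12}.


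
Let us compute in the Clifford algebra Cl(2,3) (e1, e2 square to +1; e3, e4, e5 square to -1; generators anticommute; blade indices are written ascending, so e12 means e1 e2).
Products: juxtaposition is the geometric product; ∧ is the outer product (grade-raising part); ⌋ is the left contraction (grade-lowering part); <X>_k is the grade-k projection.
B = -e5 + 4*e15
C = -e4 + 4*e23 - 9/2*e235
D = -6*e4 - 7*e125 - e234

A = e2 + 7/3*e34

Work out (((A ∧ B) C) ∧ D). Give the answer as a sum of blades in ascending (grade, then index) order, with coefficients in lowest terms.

step 1: -e25 - 4*e125 - 7/3*e345 + 28/3*e1345
step 2: -9/2*e3 - 18*e13 - 21/2*e24 - 5/3*e35 + 42*e124 - 76/3*e135 - 31/3*e245 + 100/3*e1245
step 3: 27*e34 + 108*e134 - 10*e345 + 63/2*e1235 - 152*e1345
Answer: 27*e34 + 108*e134 - 10*e345 + 63/2*e1235 - 152*e1345


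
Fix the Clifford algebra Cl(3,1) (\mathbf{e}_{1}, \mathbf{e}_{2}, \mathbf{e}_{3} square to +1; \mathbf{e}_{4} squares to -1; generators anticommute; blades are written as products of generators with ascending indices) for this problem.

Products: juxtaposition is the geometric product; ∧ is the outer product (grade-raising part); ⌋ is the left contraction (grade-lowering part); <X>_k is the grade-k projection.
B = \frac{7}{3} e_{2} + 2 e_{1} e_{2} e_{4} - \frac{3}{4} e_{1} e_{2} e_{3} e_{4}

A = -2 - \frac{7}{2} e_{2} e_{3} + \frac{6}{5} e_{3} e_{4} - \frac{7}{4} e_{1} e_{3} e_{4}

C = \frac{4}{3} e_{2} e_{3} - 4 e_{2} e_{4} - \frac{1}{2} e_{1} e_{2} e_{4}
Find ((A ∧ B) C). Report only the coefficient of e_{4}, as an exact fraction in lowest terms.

step 1: -\frac{14}{3} e_{2} - 4 e_{1} e_{2} e_{4} + \frac{14}{5} e_{2} e_{3} e_{4} - \frac{31}{12} e_{1} e_{2} e_{3} e_{4}
step 2: 2 + 16 e_{1} + \frac{2257}{360} e_{3} + \frac{224}{15} e_{4} - \frac{176}{15} e_{1} e_{3} + \frac{10}{9} e_{1} e_{4} - \frac{16}{3} e_{1} e_{3} e_{4}
Answer: \frac{224}{15}


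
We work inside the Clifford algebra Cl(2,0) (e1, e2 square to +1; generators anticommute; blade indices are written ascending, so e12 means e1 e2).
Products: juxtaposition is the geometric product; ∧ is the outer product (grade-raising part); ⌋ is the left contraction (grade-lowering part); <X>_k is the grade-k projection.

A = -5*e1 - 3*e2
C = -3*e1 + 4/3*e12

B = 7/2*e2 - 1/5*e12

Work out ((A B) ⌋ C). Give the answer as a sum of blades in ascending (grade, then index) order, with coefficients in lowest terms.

step 1: -21/2 - 3/5*e1 + e2 - 35/2*e12
step 2: 377/15 + 181/6*e1 - 4/5*e2 - 14*e12
Answer: 377/15 + 181/6*e1 - 4/5*e2 - 14*e12


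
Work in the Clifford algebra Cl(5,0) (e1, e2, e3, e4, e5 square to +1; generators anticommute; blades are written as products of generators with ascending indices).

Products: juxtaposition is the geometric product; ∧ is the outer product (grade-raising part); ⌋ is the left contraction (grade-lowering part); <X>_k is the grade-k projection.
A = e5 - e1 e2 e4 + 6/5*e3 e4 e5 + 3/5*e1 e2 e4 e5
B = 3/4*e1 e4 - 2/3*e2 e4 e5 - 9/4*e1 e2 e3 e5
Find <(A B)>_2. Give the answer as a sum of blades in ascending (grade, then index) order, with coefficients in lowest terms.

step 1: 2/5*e1 - 3/4*e2 - 2/3*e1 e5 - 4/5*e2 e3 - 2/3*e2 e4 + 9/20*e2 e5 + 27/20*e3 e4 + 9/4*e1 e2 e3 - 27/10*e1 e2 e4 + 9/10*e1 e3 e5 + 3/4*e1 e4 e5 + 9/4*e3 e4 e5
step 2: -2/3*e1 e5 - 4/5*e2 e3 - 2/3*e2 e4 + 9/20*e2 e5 + 27/20*e3 e4
Answer: -2/3*e1 e5 - 4/5*e2 e3 - 2/3*e2 e4 + 9/20*e2 e5 + 27/20*e3 e4


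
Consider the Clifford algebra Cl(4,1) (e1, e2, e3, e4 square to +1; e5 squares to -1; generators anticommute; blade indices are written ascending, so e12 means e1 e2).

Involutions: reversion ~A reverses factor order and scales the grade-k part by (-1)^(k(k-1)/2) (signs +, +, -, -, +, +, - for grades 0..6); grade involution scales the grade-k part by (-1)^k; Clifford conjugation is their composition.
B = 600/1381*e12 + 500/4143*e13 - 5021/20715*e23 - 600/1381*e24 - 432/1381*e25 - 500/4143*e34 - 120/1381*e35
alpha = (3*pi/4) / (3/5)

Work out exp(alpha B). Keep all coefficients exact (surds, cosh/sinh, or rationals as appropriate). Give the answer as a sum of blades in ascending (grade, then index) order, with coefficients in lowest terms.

B^2 term by term: the squares give (600/1381)^2*(e12)^2 + (500/4143)^2*(e13)^2 + (-5021/20715)^2*(e23)^2 + (-600/1381)^2*(e24)^2 + (-432/1381)^2*(e25)^2 + (-500/4143)^2*(e34)^2 + (-120/1381)^2*(e35)^2 = 360000/1907161*(-1) + 250000/17164449*(-1) + 25210441/429111225*(-1) + 360000/1907161*(-1) + 186624/1907161*(+1) + 250000/17164449*(-1) + 14400/1907161*(+1) = -9/25 (each basis 2-blade squares to minus the product of its generators' squares); cross terms between blades sharing an index anticommute and cancel; the commuting (index-disjoint) pairs give grade-4 terms 2*c*c'*(blade product), which cancel blade by blade — e1234: -200000/1907161 + 200000/1907161 = 0; e1235: -144000/1907161 + 144000/1907161 = 0; e2345: -144000/1907161 + 144000/1907161 = 0 — confirming B is simple. So B^2 = -9/25.
B^2 = -9/25 — circular case — the even/odd split gives cos and sin: l = 3/5, alpha*l = 3*pi/4, so exp(alpha B) = cos(3*pi/4) + (sin(3*pi/4)/(3/5))*B = -sqrt(2)/2 + (5*sqrt(2)/6)*B.
Answer: -sqrt(2)/2 + 500*sqrt(2)/1381*e12 + 1250*sqrt(2)/12429*e13 - 5021*sqrt(2)/24858*e23 - 500*sqrt(2)/1381*e24 - 360*sqrt(2)/1381*e25 - 1250*sqrt(2)/12429*e34 - 100*sqrt(2)/1381*e35


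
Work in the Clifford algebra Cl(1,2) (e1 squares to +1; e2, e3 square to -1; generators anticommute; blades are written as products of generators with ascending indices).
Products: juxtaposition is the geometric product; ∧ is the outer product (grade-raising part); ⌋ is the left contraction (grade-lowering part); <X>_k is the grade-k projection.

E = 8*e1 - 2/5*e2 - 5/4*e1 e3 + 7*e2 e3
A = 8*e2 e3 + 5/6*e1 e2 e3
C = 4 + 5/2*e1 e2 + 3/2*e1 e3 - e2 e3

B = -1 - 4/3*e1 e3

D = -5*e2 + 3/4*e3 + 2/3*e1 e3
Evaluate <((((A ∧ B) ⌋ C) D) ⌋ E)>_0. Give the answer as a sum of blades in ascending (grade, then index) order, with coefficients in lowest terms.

step 1: -8*e2 e3 - 5/6*e1 e2 e3
step 2: -8
step 3: 40*e2 - 6*e3 - 16/3*e1 e3
step 4: 68/3 + 15/2*e1 - 42*e2 - 280*e3
step 5: 68/3
Answer: 68/3


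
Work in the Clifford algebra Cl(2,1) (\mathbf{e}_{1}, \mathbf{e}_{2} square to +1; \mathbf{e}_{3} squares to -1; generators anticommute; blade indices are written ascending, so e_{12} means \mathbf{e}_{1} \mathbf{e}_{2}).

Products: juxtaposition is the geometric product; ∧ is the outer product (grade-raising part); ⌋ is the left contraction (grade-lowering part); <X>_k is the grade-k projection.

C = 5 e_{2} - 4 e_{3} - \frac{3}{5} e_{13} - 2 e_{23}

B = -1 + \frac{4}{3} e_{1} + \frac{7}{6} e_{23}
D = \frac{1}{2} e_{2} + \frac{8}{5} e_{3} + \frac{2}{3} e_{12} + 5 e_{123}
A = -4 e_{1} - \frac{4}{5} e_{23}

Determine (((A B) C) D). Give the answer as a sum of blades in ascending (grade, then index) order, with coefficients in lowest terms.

step 1: -\frac{94}{15} + 4 e_{1} + \frac{4}{5} e_{23} - \frac{86}{15} e_{123}
step 2: -\frac{8}{5} + \frac{172}{15} e_{1} - \frac{2368}{75} e_{2} + \frac{56}{3} e_{3} - \frac{184}{75} e_{12} + \frac{1232}{75} e_{13} + \frac{188}{15} e_{23} - 8 e_{123}
step 3: -\frac{18904}{225} + \frac{63232}{1125} e_{1} - \frac{21452}{225} e_{2} + \frac{658}{75} e_{3} - \frac{1138}{15} e_{12} + \frac{38668}{225} e_{13} + \frac{9488}{1125} e_{23} - \frac{8656}{1125} e_{123}
Answer: -\frac{18904}{225} + \frac{63232}{1125} e_{1} - \frac{21452}{225} e_{2} + \frac{658}{75} e_{3} - \frac{1138}{15} e_{12} + \frac{38668}{225} e_{13} + \frac{9488}{1125} e_{23} - \frac{8656}{1125} e_{123}


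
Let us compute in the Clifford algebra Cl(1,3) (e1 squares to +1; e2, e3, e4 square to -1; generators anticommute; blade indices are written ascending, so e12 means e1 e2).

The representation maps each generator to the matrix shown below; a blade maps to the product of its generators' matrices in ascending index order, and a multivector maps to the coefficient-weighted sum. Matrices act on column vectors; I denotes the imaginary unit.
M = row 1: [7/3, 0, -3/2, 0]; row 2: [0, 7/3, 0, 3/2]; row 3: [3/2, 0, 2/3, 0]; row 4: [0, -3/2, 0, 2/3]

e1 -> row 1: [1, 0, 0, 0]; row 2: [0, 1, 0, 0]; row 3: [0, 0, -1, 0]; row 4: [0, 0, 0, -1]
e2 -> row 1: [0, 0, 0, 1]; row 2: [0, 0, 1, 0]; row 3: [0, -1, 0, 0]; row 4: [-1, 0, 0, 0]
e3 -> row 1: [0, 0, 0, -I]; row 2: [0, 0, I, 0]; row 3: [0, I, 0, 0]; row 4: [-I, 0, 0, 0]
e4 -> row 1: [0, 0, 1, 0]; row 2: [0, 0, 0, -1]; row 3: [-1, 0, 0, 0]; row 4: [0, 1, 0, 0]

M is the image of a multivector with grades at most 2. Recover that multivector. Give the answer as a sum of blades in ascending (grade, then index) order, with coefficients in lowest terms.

Method: the blade images are trace-orthogonal — tr(rho(e_A) rho(e_B)^-1) = 4 if A = B and 0 otherwise — and rho(e_A)^-1 = (e_A)^2 * rho(e_A) with (e_A)^2 = +1 or -1, so the coefficient of e_A in the preimage is (e_A)^2 * tr(M rho(e_A))/4.
Nonzero projections over blades of grade <= 2: 1: (1)^2 = +1, tr(M 1) = 6, coefficient 3/2; e1: (e1)^2 = +1, tr(M rho(e1)) = 10/3, coefficient 5/6; e4: (e4)^2 = -1, tr(M rho(e4)) = 6, coefficient -3/2. Every other blade of grade <= 2 projects to 0.
Answer: 3/2 + 5/6*e1 - 3/2*e4


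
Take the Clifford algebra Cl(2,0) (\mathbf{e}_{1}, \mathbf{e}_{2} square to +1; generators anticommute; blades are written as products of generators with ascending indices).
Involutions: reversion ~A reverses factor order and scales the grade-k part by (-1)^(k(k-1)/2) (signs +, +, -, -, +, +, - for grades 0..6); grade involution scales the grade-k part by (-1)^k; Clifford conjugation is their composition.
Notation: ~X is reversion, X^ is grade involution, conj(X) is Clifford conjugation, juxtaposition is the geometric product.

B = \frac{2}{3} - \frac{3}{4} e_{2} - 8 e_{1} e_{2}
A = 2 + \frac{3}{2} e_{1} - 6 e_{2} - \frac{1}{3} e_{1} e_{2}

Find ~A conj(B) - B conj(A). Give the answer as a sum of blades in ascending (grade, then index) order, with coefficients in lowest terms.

first term: -\frac{35}{6} + \frac{197}{4} e_{1} + \frac{19}{2} e_{2} + \frac{1249}{72} e_{1} e_{2}
second term: -\frac{1}{2} - \frac{195}{4} e_{1} - \frac{19}{2} e_{2} - \frac{1217}{72} e_{1} e_{2}
Answer: -\frac{16}{3} + 98 e_{1} + 19 e_{2} + \frac{137}{4} e_{1} e_{2}


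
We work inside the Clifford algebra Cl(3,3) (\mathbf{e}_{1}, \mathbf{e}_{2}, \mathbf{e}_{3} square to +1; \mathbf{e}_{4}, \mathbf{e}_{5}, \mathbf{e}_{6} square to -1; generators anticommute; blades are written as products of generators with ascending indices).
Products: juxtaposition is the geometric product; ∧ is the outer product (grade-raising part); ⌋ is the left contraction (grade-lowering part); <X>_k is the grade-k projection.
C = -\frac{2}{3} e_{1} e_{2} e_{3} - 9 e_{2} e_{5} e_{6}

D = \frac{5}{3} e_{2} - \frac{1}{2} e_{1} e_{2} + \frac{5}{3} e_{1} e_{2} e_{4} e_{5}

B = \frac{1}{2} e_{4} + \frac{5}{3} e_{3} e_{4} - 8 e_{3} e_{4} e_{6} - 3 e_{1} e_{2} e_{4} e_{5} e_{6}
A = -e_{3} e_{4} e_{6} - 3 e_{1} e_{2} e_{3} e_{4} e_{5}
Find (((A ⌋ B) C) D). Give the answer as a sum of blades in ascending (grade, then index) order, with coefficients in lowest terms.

step 1: -8
step 2: \frac{16}{3} e_{1} e_{2} e_{3} + 72 e_{2} e_{5} e_{6}
step 3: \frac{8}{3} e_{3} - \frac{80}{9} e_{1} e_{3} + 120 e_{5} e_{6} - 120 e_{1} e_{4} e_{6} + 36 e_{1} e_{5} e_{6} - \frac{80}{9} e_{3} e_{4} e_{5}
Answer: \frac{8}{3} e_{3} - \frac{80}{9} e_{1} e_{3} + 120 e_{5} e_{6} - 120 e_{1} e_{4} e_{6} + 36 e_{1} e_{5} e_{6} - \frac{80}{9} e_{3} e_{4} e_{5}


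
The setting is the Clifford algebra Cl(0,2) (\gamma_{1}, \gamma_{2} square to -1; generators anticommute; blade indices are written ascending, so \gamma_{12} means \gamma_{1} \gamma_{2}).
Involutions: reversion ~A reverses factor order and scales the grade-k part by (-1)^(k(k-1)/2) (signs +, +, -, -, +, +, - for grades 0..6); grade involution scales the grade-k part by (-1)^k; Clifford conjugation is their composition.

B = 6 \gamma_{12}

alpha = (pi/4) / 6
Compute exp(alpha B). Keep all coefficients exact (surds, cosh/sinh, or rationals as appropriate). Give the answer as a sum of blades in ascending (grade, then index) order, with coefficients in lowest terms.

B^2 = (6)^2*(\gamma_{12})^2 = 36*(-1) = -36 (a basis 2-blade squares to minus the product of its generators' squares).
B^2 = -36 — a negative square means the series sums to a rotation: l = 6, alpha*l = \frac{\pi}{4}, so exp(alpha B) = cos(\frac{\pi}{4}) + (sin(\frac{\pi}{4})/6)*B = \frac{\sqrt{2}}{2} + (\frac{\sqrt{2}}{12})*B.
Answer: \frac{\sqrt{2}}{2} + \frac{\sqrt{2}}{2} \gamma_{12}
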